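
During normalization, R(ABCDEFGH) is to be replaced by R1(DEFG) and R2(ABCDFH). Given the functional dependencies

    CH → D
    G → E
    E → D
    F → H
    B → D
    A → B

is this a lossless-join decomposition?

Common attributes: R1 ∩ R2 = {DF}.
Closure of {DF}: F → H applies, adding H. So (DF)⁺ = {DFH}.
The closure contains neither all of R1 = {DEFG} nor all of R2 = {ABCDFH}, so the common attributes are not a superkey of either fragment. The join is lossy.

No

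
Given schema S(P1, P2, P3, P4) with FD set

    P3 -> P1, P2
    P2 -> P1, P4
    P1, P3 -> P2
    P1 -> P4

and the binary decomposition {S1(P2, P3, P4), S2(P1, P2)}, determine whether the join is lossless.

Yes

Common attributes: S1 ∩ S2 = {P2}.
Closure of {P2}: P2 → P1, P4 applies, adding P1, P4. So (P2)⁺ = {P1, P2, P4}.
This closure contains every attribute of S2, so S1 ∩ S2 → S2. The join is lossless.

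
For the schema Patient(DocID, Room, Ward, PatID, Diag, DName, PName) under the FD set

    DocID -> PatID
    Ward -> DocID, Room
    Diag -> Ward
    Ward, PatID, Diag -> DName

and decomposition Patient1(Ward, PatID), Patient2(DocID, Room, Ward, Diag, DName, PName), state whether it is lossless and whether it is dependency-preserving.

Lossless test: (Ward)⁺ = {DocID, Room, Ward, PatID}, which contains all of one fragment — lossless.
Dependency preservation: the restricted closure of {DocID} across the fragments never reaches {PatID}, so DocID → PatID cannot be enforced without a join — not preserved.

lossless but not dependency-preserving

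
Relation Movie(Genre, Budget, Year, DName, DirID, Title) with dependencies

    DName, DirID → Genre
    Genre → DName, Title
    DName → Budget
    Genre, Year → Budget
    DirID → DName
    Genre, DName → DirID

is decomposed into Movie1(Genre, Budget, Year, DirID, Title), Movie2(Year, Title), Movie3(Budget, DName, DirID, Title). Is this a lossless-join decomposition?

Chase test. Columns are Genre, Budget, Year, DName, DirID, Title; row i has aⱼ where attribute j ∈ Moviei, else bᵢⱼ.
Initial tableau (one row per fragment):
  row 1: a1 a2 a3 b14 a5 a6
  row 2: b21 b22 a3 b24 b25 a6
  row 3: b31 a2 b33 a4 a5 a6
Rows 1 and 3 agree on DirID; apply DirID→DName and equate their DName entries.
Rows 1 and 3 agree on DName, DirID; apply DName, DirID→Genre and equate their Genre entries.
Row 1 is now all distinguished symbols — the join is lossless.

Yes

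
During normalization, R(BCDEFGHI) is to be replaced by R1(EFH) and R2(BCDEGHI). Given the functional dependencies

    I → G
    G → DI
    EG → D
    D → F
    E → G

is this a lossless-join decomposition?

Common attributes: R1 ∩ R2 = {EH}.
Closure of {EH}: E → G applies, adding G; G → DI applies, adding DI; D → F applies, adding F. So (EH)⁺ = {DEFGHI}.
This closure contains every attribute of R1, so R1 ∩ R2 → R1. The join is lossless.

Yes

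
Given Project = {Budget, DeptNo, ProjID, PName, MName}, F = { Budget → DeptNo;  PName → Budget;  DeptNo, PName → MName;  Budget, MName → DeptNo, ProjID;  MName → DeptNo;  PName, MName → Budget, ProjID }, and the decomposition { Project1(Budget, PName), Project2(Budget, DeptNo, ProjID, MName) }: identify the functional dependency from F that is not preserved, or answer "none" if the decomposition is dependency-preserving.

Check DeptNo, PName → MName: no single fragment contains all of {DeptNo, PName, MName}, and the restricted closure of {DeptNo, PName} across the fragments never reaches {MName}.
Budget → DeptNo is preserved.
PName → Budget is preserved.
Budget, MName → DeptNo, ProjID is preserved.
MName → DeptNo is preserved.
PName, MName → Budget, ProjID is preserved.

DeptNo, PName → MName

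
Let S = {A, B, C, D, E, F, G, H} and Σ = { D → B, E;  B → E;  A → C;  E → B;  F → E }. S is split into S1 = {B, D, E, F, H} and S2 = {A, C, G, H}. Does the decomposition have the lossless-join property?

Common attributes: S1 ∩ S2 = {H}.
No dependency enlarges {H}, so (H)⁺ = {H}.
The closure contains neither all of S1 = {B, D, E, F, H} nor all of S2 = {A, C, G, H}, so the common attributes are not a superkey of either fragment. The join is lossy.

No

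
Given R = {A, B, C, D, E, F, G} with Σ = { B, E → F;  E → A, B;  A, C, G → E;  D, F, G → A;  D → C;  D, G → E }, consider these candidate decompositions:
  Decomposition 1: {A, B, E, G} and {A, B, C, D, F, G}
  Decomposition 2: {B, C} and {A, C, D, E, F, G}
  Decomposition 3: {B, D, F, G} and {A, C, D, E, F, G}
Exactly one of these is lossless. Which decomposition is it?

Decomposition 1: common = {A, B, G}, closure = {A, B, G} → lossy.
Decomposition 2: common = {C}, closure = {C} → lossy.
Decomposition 3: common = {D, F, G}, closure = {A, B, C, D, E, F, G} → lossless.

Decomposition 3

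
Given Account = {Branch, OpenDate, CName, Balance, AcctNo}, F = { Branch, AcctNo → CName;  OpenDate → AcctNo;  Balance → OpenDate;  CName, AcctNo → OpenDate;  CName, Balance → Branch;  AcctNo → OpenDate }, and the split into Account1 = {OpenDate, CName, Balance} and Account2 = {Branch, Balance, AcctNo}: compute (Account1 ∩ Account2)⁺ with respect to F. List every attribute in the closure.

Account1 ∩ Account2 = {Balance}.
Balance → OpenDate applies, adding OpenDate
OpenDate → AcctNo applies, adding AcctNo
Closure: {OpenDate, Balance, AcctNo}.

OpenDate, Balance, AcctNo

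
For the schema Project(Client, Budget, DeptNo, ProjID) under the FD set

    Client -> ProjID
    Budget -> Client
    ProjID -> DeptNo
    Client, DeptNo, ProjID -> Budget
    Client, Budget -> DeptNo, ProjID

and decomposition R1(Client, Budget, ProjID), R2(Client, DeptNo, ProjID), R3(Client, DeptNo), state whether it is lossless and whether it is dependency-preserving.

lossless and dependency-preserving

Lossless test (chase): Rows 1 and 3 agree on Client; apply Client→ProjID and equate their ProjID entries. Rows 1 and 2 agree on ProjID; apply ProjID→DeptNo and equate their DeptNo entries. Rows 1 and 2 agree on Client, DeptNo, ProjID; apply Client, DeptNo, ProjID→Budget and equate their Budget entries. Rows 1 and 3 agree on Client, DeptNo, ProjID; apply Client, DeptNo, ProjID→Budget and equate their Budget entries. Row 1 is now all distinguished symbols — the join is lossless.
Dependency preservation: Client, DeptNo, ProjID → Budget; Client, Budget → DeptNo, ProjID are not contained in any single fragment, but the restricted closure of each left-hand side across the fragments still reaches the right-hand side; the remaining FDs each lie inside some fragment. All dependencies are preserved.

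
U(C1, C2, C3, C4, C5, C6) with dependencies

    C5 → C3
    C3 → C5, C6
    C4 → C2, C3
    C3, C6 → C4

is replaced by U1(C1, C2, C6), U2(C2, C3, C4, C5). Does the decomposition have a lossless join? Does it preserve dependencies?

Lossless test: (C2)⁺ = {C2}, which is a superkey of neither fragment — lossy.
Dependency preservation: the restricted closure of {C3} across the fragments never reaches {C5, C6}, so C3 → C5, C6 cannot be enforced without a join — not preserved.

lossy and not dependency-preserving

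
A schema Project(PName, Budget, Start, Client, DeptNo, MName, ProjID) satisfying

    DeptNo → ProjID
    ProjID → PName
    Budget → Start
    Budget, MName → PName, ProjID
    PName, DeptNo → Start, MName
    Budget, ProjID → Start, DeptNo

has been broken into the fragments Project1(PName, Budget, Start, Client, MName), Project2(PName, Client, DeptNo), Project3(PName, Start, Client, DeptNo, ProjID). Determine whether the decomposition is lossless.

Chase test. Columns are PName, Budget, Start, Client, DeptNo, MName, ProjID; row i has aⱼ where attribute j ∈ Projecti, else bᵢⱼ.
Initial tableau (one row per fragment):
  row 1: a1 a2 a3 a4 b15 a6 b17
  row 2: a1 b22 b23 a4 a5 b26 b27
  row 3: a1 b32 a3 a4 a5 b36 a7
Rows 2 and 3 agree on DeptNo; apply DeptNo→ProjID and equate their ProjID entries.
Rows 2 and 3 agree on PName, DeptNo; apply PName, DeptNo→Start, MName and equate their Start, MName entries.
No row becomes fully distinguished — the join is lossy.

No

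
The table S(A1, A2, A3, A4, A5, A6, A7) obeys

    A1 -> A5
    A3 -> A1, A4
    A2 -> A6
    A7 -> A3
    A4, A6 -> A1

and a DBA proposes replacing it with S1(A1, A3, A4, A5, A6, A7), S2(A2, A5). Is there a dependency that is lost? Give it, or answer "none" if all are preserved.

A2 -> A6

Check A2 → A6: no single fragment contains all of {A2, A6}, and the restricted closure of {A2} across the fragments never reaches {A6}.
A1 → A5 is preserved.
A3 → A1, A4 is preserved.
A7 → A3 is preserved.
A4, A6 → A1 is preserved.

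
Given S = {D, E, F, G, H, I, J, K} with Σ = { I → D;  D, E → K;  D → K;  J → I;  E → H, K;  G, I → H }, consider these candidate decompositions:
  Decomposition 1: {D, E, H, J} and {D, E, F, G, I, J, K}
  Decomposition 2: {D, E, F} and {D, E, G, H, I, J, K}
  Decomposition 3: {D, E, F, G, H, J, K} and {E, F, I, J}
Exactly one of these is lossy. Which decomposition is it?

Decomposition 1: common = {D, E, J}, closure = {D, E, H, I, J, K} → lossless.
Decomposition 2: common = {D, E}, closure = {D, E, H, K} → lossy.
Decomposition 3: common = {E, F, J}, closure = {D, E, F, H, I, J, K} → lossless.

Decomposition 2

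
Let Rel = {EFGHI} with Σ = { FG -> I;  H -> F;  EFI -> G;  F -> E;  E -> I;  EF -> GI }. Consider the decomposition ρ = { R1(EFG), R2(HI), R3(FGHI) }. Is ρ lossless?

Chase test. Columns are EFGHI; row i has aⱼ where attribute j ∈ Ri, else bᵢⱼ.
Initial tableau (one row per fragment):
  row 1: a1 a2 a3 b14 b15
  row 2: b21 b22 b23 a4 a5
  row 3: b31 a2 a3 a4 a5
Rows 1 and 3 agree on FG; apply FG→I and equate their I entries.
Rows 2 and 3 agree on H; apply H→F and equate their F entries.
Rows 1 and 2 agree on F; apply F→E and equate their E entries.
Rows 1 and 3 agree on F; apply F→E and equate their E entries.
Rows 1 and 2 agree on EF; apply EF→GI and equate their GI entries.
Row 2 is now all distinguished symbols — the join is lossless.

Yes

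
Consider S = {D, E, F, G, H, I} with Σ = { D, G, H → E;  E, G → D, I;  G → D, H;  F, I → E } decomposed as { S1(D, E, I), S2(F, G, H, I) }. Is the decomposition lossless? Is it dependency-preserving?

Lossless test: (I)⁺ = {I}, which is a superkey of neither fragment — lossy.
Dependency preservation: the restricted closure of {D, G, H} across the fragments never reaches {E}, so D, G, H → E cannot be enforced without a join — not preserved.

lossy and not dependency-preserving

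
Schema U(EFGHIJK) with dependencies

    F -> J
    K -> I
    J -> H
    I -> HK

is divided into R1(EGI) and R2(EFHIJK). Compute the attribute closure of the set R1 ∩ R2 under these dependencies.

R1 ∩ R2 = {EI}.
I → HK applies, adding HK
Closure: {EHIK}.

EHIK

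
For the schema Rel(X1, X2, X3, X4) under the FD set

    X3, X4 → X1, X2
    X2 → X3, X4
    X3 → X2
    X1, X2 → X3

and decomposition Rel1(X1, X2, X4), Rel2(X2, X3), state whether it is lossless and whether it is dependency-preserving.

Lossless test: (X2)⁺ = {X1, X2, X3, X4}, which contains all of one fragment — lossless.
Dependency preservation: X3, X4 → X1, X2; X2 → X3, X4; X1, X2 → X3 are not contained in any single fragment, but the restricted closure of each left-hand side across the fragments still reaches the right-hand side; the remaining FDs each lie inside some fragment. All dependencies are preserved.

lossless and dependency-preserving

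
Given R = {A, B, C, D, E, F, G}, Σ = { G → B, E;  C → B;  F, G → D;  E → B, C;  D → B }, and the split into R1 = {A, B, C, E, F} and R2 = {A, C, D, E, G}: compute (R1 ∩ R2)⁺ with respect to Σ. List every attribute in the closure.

A, B, C, E

R1 ∩ R2 = {A, C, E}.
C → B applies, adding B
Closure: {A, B, C, E}.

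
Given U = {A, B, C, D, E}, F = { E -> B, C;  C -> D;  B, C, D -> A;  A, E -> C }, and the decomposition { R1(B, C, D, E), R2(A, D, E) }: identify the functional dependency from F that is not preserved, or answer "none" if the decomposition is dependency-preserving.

Check B, C, D → A: no single fragment contains all of {A, B, C, D}, and the restricted closure of {B, C, D} across the fragments never reaches {A}.
E → B, C is preserved.
C → D is preserved.
A, E → C is preserved.

B, C, D -> A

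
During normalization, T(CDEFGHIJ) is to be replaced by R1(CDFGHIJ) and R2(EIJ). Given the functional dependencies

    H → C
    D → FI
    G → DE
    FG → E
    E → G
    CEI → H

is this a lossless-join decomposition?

No

Common attributes: R1 ∩ R2 = {IJ}.
No dependency enlarges {IJ}, so (IJ)⁺ = {IJ}.
The closure contains neither all of R1 = {CDFGHIJ} nor all of R2 = {EIJ}, so the common attributes are not a superkey of either fragment. The join is lossy.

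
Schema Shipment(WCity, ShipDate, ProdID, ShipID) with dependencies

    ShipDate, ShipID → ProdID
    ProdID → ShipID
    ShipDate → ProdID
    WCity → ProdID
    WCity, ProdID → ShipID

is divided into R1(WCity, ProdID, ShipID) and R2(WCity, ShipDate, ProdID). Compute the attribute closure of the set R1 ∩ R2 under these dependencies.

WCity, ProdID, ShipID

R1 ∩ R2 = {WCity, ProdID}.
ProdID → ShipID applies, adding ShipID
Closure: {WCity, ProdID, ShipID}.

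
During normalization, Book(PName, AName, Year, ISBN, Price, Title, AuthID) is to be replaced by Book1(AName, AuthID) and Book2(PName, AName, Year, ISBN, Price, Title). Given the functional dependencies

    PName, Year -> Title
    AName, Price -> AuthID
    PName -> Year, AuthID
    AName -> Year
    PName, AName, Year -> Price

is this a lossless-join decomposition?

No

Common attributes: Book1 ∩ Book2 = {AName}.
Closure of {AName}: AName → Year applies, adding Year. So (AName)⁺ = {AName, Year}.
The closure contains neither all of Book1 = {AName, AuthID} nor all of Book2 = {PName, AName, Year, ISBN, Price, Title}, so the common attributes are not a superkey of either fragment. The join is lossy.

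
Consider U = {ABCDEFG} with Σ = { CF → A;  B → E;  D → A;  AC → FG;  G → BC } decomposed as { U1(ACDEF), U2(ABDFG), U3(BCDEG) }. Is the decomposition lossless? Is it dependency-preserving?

lossless but not dependency-preserving

Lossless test (chase): Rows 2 and 3 agree on B; apply B→E and equate their E entries. Rows 1 and 3 agree on D; apply D→A and equate their A entries. Rows 1 and 3 agree on AC; apply AC→FG and equate their FG entries. Rows 1 and 2 agree on G; apply G→BC and equate their BC entries. Row 1 is now all distinguished symbols — the join is lossless.
Dependency preservation: the restricted closure of {AC} across the fragments never reaches {FG}, so AC → FG cannot be enforced without a join — not preserved.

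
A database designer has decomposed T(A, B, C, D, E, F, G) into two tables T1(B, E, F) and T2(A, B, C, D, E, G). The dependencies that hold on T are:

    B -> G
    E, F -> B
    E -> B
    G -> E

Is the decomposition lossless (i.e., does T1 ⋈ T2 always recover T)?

No

Common attributes: T1 ∩ T2 = {B, E}.
Closure of {B, E}: B → G applies, adding G. So (B, E)⁺ = {B, E, G}.
The closure contains neither all of T1 = {B, E, F} nor all of T2 = {A, B, C, D, E, G}, so the common attributes are not a superkey of either fragment. The join is lossy.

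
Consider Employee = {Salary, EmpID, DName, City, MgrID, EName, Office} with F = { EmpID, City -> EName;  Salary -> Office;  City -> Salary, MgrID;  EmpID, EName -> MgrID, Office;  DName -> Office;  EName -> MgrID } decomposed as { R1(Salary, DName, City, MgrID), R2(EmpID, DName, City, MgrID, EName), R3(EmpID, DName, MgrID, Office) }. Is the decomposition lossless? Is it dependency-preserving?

Lossless test (chase): Rows 1 and 2 agree on City; apply City→Salary, MgrID and equate their Salary, MgrID entries. Rows 1 and 2 agree on DName; apply DName→Office and equate their Office entries. Rows 1 and 3 agree on DName; apply DName→Office and equate their Office entries. Row 2 is now all distinguished symbols — the join is lossless.
Dependency preservation: the restricted closure of {Salary} across the fragments never reaches {Office}, so Salary → Office cannot be enforced without a join — not preserved.

lossless but not dependency-preserving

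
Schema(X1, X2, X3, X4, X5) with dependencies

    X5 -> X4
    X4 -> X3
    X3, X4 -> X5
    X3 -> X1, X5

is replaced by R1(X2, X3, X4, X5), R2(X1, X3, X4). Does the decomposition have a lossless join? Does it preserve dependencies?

Lossless test: (X3, X4)⁺ = {X1, X3, X4, X5}, which contains all of one fragment — lossless.
Dependency preservation: X3 → X1, X5 is not contained in any single fragment, but the restricted closure of its left-hand side across the fragments still reaches the right-hand side; the remaining FDs each lie inside some fragment. All dependencies are preserved.

lossless and dependency-preserving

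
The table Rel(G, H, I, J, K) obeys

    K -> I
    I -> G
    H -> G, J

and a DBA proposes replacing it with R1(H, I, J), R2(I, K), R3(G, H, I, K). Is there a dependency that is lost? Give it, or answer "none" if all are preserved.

none

K → I lies within R2.
I → G lies within R3.
H → G, J: restricted closure across fragments reaches G, J.
Every dependency is enforceable on the fragments, so the decomposition is dependency-preserving.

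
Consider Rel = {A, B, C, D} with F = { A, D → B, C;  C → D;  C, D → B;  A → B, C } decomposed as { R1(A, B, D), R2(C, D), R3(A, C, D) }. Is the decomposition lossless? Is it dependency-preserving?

lossless but not dependency-preserving

Lossless test (chase): Rows 1 and 3 agree on A, D; apply A, D→B, C and equate their B, C entries. Rows 1 and 2 agree on C, D; apply C, D→B and equate their B entries. Row 1 is now all distinguished symbols — the join is lossless.
Dependency preservation: the restricted closure of {C, D} across the fragments never reaches {B}, so C, D → B cannot be enforced without a join — not preserved.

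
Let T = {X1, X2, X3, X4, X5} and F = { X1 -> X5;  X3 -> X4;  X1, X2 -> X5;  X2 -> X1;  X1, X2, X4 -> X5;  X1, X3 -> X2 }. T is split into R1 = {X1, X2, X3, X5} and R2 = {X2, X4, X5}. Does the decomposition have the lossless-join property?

Common attributes: R1 ∩ R2 = {X2, X5}.
Closure of {X2, X5}: X2 → X1 applies, adding X1. So (X2, X5)⁺ = {X1, X2, X5}.
The closure contains neither all of R1 = {X1, X2, X3, X5} nor all of R2 = {X2, X4, X5}, so the common attributes are not a superkey of either fragment. The join is lossy.

No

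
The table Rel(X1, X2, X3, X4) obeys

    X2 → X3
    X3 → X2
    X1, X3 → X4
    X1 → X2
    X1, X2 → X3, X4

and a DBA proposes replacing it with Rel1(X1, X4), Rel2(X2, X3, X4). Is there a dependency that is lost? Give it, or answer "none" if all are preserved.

X1 → X2

Check X1 → X2: no single fragment contains all of {X1, X2}, and the restricted closure of {X1} across the fragments never reaches {X2}.
X2 → X3 is preserved.
X3 → X2 is preserved.
X1, X3 → X4 is preserved.
X1, X2 → X3, X4 is preserved.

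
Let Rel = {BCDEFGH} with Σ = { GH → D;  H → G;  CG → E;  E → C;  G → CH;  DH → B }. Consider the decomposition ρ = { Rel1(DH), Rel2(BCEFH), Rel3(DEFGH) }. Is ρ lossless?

Chase test. Columns are BCDEFGH; row i has aⱼ where attribute j ∈ Reli, else bᵢⱼ.
Initial tableau (one row per fragment):
  row 1: b11 b12 a3 b14 b15 b16 a7
  row 2: a1 a2 b23 a4 a5 b26 a7
  row 3: b31 b32 a3 a4 a5 a6 a7
Rows 1 and 2 agree on H; apply H→G and equate their G entries.
Rows 1 and 3 agree on H; apply H→G and equate their G entries.
Rows 2 and 3 agree on E; apply E→C and equate their C entries.
Rows 1 and 2 agree on G; apply G→CH and equate their CH entries.
Rows 1 and 3 agree on DH; apply DH→B and equate their B entries.
Rows 1 and 2 agree on GH; apply GH→D and equate their D entries.
Rows 1 and 2 agree on CG; apply CG→E and equate their E entries.
Rows 1 and 2 agree on DH; apply DH→B and equate their B entries.
Row 2 is now all distinguished symbols — the join is lossless.

Yes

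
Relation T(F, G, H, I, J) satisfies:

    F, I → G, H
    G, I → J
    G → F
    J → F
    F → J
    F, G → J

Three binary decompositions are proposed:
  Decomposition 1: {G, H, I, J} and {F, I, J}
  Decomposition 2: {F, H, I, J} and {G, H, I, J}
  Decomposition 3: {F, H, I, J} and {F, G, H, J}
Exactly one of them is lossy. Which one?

Decomposition 3

Decomposition 1: common = {I, J}, closure = {F, G, H, I, J} → lossless.
Decomposition 2: common = {H, I, J}, closure = {F, G, H, I, J} → lossless.
Decomposition 3: common = {F, H, J}, closure = {F, H, J} → lossy.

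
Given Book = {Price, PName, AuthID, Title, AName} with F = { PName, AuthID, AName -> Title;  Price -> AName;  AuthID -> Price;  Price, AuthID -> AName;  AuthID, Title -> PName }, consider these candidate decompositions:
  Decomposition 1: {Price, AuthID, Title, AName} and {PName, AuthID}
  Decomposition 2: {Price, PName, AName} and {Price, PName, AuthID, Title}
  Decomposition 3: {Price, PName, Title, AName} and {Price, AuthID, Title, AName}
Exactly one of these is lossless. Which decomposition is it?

Decomposition 1: common = {AuthID}, closure = {Price, AuthID, AName} → lossy.
Decomposition 2: common = {Price, PName}, closure = {Price, PName, AName} → lossless.
Decomposition 3: common = {Price, Title, AName}, closure = {Price, Title, AName} → lossy.

Decomposition 2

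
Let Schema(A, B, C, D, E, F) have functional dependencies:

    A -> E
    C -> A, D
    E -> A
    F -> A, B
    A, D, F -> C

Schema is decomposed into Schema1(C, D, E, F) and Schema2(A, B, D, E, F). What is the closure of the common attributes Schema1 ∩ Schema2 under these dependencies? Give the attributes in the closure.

A, B, C, D, E, F

Schema1 ∩ Schema2 = {D, E, F}.
E → A applies, adding A
F → A, B applies, adding B
A, D, F → C applies, adding C
Closure: {A, B, C, D, E, F}.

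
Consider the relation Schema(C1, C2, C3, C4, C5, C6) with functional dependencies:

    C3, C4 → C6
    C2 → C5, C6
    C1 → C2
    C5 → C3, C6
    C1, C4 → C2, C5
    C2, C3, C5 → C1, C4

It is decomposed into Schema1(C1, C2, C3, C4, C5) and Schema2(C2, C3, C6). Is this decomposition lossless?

Yes

Common attributes: Schema1 ∩ Schema2 = {C2, C3}.
Closure of {C2, C3}: C2 → C5, C6 applies, adding C5, C6; C2, C3, C5 → C1, C4 applies, adding C1, C4. So (C2, C3)⁺ = {C1, C2, C3, C4, C5, C6}.
This closure contains every attribute of Schema1, so Schema1 ∩ Schema2 → Schema1. The join is lossless.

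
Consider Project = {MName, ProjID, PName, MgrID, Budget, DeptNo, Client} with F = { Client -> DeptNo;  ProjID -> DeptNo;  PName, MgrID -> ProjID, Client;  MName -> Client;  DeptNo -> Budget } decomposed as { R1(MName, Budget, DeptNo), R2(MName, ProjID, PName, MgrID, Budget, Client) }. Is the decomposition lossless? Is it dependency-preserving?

lossless but not dependency-preserving

Lossless test: (MName, Budget)⁺ = {MName, Budget, DeptNo, Client}, which contains all of one fragment — lossless.
Dependency preservation: the restricted closure of {Client} across the fragments never reaches {DeptNo}, so Client → DeptNo cannot be enforced without a join — not preserved.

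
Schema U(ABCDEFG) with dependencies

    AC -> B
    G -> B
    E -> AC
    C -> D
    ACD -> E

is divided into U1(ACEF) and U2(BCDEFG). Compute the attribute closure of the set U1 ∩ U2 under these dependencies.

U1 ∩ U2 = {CEF}.
E → AC applies, adding A
C → D applies, adding D
AC → B applies, adding B
Closure: {ABCDEF}.

ABCDEF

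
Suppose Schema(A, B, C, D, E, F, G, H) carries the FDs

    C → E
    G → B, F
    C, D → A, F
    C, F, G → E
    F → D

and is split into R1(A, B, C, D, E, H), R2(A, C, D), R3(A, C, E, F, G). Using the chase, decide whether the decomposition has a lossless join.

Chase test. Columns are A, B, C, D, E, F, G, H; row i has aⱼ where attribute j ∈ Ri, else bᵢⱼ.
Initial tableau (one row per fragment):
  row 1: a1 a2 a3 a4 a5 b16 b17 a8
  row 2: a1 b22 a3 a4 b25 b26 b27 b28
  row 3: a1 b32 a3 b34 a5 a6 a7 b38
Rows 1 and 2 agree on C; apply C→E and equate their E entries.
Rows 1 and 2 agree on C, D; apply C, D→A, F and equate their A, F entries.
No row becomes fully distinguished — the join is lossy.

No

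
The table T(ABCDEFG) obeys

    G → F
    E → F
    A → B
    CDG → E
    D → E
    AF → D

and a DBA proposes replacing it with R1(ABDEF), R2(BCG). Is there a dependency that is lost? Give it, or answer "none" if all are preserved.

G → F

Check G → F: no single fragment contains all of {FG}, and the restricted closure of {G} across the fragments never reaches {F}.
E → F is preserved.
A → B is preserved.
CDG → E is preserved.
D → E is preserved.
AF → D is preserved.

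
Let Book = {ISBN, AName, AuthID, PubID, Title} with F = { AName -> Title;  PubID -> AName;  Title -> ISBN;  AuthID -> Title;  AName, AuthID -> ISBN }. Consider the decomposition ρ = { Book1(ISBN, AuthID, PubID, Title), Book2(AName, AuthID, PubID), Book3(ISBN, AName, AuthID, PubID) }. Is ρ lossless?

Chase test. Columns are ISBN, AName, AuthID, PubID, Title; row i has aⱼ where attribute j ∈ Booki, else bᵢⱼ.
Initial tableau (one row per fragment):
  row 1: a1 b12 a3 a4 a5
  row 2: b21 a2 a3 a4 b25
  row 3: a1 a2 a3 a4 b35
Rows 2 and 3 agree on AName; apply AName→Title and equate their Title entries.
Rows 1 and 2 agree on PubID; apply PubID→AName and equate their AName entries.
Rows 2 and 3 agree on Title; apply Title→ISBN and equate their ISBN entries.
Rows 1 and 2 agree on AuthID; apply AuthID→Title and equate their Title entries.
Row 1 is now all distinguished symbols — the join is lossless.

Yes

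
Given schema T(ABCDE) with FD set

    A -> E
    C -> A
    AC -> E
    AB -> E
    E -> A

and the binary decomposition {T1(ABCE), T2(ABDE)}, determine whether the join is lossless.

Common attributes: T1 ∩ T2 = {ABE}.
No dependency enlarges {ABE}, so (ABE)⁺ = {ABE}.
The closure contains neither all of T1 = {ABCE} nor all of T2 = {ABDE}, so the common attributes are not a superkey of either fragment. The join is lossy.

No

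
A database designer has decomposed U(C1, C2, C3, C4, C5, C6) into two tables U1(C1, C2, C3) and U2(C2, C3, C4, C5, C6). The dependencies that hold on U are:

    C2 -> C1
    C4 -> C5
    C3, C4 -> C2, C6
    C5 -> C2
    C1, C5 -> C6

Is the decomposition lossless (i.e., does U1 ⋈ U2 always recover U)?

Yes

Common attributes: U1 ∩ U2 = {C2, C3}.
Closure of {C2, C3}: C2 → C1 applies, adding C1. So (C2, C3)⁺ = {C1, C2, C3}.
This closure contains every attribute of U1, so U1 ∩ U2 → U1. The join is lossless.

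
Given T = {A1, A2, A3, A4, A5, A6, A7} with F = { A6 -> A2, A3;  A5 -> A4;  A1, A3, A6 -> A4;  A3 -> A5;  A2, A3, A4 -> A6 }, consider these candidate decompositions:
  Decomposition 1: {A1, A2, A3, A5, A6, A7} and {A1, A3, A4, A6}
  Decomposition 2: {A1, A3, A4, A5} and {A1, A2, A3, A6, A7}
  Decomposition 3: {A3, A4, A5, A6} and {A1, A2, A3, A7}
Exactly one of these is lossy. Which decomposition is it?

Decomposition 1: common = {A1, A3, A6}, closure = {A1, A2, A3, A4, A5, A6} → lossless.
Decomposition 2: common = {A1, A3}, closure = {A1, A3, A4, A5} → lossless.
Decomposition 3: common = {A3}, closure = {A3, A4, A5} → lossy.

Decomposition 3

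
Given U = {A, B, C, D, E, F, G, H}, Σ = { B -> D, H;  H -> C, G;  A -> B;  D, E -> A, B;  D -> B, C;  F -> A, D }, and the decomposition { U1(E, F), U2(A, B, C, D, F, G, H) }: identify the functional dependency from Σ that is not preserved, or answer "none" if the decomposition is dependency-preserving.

D, E -> A, B

Check D, E → A, B: no single fragment contains all of {A, B, D, E}, and the restricted closure of {D, E} across the fragments never reaches {A, B}.
B → D, H is preserved.
H → C, G is preserved.
A → B is preserved.
D → B, C is preserved.
F → A, D is preserved.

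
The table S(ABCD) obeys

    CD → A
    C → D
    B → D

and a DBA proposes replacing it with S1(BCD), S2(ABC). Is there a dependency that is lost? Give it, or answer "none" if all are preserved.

CD → A: restricted closure across fragments reaches A.
C → D lies within S1.
B → D lies within S1.
Every dependency is enforceable on the fragments, so the decomposition is dependency-preserving.

none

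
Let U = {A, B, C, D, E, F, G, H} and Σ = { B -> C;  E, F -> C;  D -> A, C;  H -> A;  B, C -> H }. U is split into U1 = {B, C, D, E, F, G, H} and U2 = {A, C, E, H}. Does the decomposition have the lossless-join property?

Common attributes: U1 ∩ U2 = {C, E, H}.
Closure of {C, E, H}: H → A applies, adding A. So (C, E, H)⁺ = {A, C, E, H}.
This closure contains every attribute of U2, so U1 ∩ U2 → U2. The join is lossless.

Yes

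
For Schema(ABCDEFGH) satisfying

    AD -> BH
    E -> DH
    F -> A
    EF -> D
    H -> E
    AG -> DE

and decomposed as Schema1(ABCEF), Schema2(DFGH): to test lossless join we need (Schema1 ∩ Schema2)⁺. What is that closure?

Schema1 ∩ Schema2 = {F}.
F → A applies, adding A
Closure: {AF}.

AF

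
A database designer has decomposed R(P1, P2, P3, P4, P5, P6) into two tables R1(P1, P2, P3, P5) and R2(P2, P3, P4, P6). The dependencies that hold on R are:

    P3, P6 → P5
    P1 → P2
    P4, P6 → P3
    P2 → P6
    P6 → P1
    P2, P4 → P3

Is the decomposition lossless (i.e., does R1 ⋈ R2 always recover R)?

Common attributes: R1 ∩ R2 = {P2, P3}.
Closure of {P2, P3}: P2 → P6 applies, adding P6; P6 → P1 applies, adding P1; P3, P6 → P5 applies, adding P5. So (P2, P3)⁺ = {P1, P2, P3, P5, P6}.
This closure contains every attribute of R1, so R1 ∩ R2 → R1. The join is lossless.

Yes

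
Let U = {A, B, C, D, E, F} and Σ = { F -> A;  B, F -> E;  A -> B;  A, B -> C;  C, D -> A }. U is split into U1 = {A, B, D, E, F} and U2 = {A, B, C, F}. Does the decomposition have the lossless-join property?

Yes

Common attributes: U1 ∩ U2 = {A, B, F}.
Closure of {A, B, F}: B, F → E applies, adding E; A, B → C applies, adding C. So (A, B, F)⁺ = {A, B, C, E, F}.
This closure contains every attribute of U2, so U1 ∩ U2 → U2. The join is lossless.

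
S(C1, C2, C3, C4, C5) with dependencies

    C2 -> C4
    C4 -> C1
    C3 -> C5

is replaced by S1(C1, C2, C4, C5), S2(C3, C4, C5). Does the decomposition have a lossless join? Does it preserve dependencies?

lossy but dependency-preserving

Lossless test: (C4, C5)⁺ = {C1, C4, C5}, which is a superkey of neither fragment — lossy.
Dependency preservation: every FD's attributes lie within a single fragment, so each can be enforced locally — preserved.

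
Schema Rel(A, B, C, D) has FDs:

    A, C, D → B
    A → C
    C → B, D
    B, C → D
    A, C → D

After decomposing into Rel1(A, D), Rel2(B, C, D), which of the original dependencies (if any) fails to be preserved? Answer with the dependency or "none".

A → C

Check A → C: no single fragment contains all of {A, C}, and the restricted closure of {A} across the fragments never reaches {C}.
A, C, D → B is preserved.
C → B, D is preserved.
B, C → D is preserved.
A, C → D is preserved.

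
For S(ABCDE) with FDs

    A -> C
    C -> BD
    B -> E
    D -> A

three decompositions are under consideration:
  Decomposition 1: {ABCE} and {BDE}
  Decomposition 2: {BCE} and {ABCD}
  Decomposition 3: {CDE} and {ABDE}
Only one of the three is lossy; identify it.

Decomposition 1

Decomposition 1: common = {BE}, closure = {BE} → lossy.
Decomposition 2: common = {BC}, closure = {ABCDE} → lossless.
Decomposition 3: common = {DE}, closure = {ABCDE} → lossless.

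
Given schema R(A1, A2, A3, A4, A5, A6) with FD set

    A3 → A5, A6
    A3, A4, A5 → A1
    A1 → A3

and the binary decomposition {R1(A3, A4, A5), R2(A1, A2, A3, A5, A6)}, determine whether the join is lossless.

No

Common attributes: R1 ∩ R2 = {A3, A5}.
Closure of {A3, A5}: A3 → A5, A6 applies, adding A6. So (A3, A5)⁺ = {A3, A5, A6}.
The closure contains neither all of R1 = {A3, A4, A5} nor all of R2 = {A1, A2, A3, A5, A6}, so the common attributes are not a superkey of either fragment. The join is lossy.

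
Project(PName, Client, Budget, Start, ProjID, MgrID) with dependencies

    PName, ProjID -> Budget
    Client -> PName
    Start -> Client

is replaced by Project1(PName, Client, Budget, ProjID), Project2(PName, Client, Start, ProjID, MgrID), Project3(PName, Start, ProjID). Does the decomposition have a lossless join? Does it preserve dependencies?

lossless and dependency-preserving

Lossless test (chase): Rows 1 and 2 agree on PName, ProjID; apply PName, ProjID→Budget and equate their Budget entries. Rows 1 and 3 agree on PName, ProjID; apply PName, ProjID→Budget and equate their Budget entries. Rows 2 and 3 agree on Start; apply Start→Client and equate their Client entries. Row 2 is now all distinguished symbols — the join is lossless.
Dependency preservation: every FD's attributes lie within a single fragment, so each can be enforced locally — preserved.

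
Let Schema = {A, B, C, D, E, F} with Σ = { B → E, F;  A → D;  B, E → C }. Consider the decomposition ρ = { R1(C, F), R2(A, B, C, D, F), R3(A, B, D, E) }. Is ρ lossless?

Chase test. Columns are A, B, C, D, E, F; row i has aⱼ where attribute j ∈ Ri, else bᵢⱼ.
Initial tableau (one row per fragment):
  row 1: b11 b12 a3 b14 b15 a6
  row 2: a1 a2 a3 a4 b25 a6
  row 3: a1 a2 b33 a4 a5 b36
Rows 2 and 3 agree on B; apply B→E, F and equate their E, F entries.
Rows 2 and 3 agree on B, E; apply B, E→C and equate their C entries.
Row 2 is now all distinguished symbols — the join is lossless.

Yes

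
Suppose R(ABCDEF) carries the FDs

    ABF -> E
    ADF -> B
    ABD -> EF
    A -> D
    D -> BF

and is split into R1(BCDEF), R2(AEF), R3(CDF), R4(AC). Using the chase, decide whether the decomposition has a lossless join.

No

Chase test. Columns are ABCDEF; row i has aⱼ where attribute j ∈ Ri, else bᵢⱼ.
Initial tableau (one row per fragment):
  row 1: b11 a2 a3 a4 a5 a6
  row 2: a1 b22 b23 b24 a5 a6
  row 3: b31 b32 a3 a4 b35 a6
  row 4: a1 b42 a3 b44 b45 b46
Rows 2 and 4 agree on A; apply A→D and equate their D entries.
Rows 1 and 3 agree on D; apply D→BF and equate their BF entries.
Rows 2 and 4 agree on D; apply D→BF and equate their BF entries.
Rows 2 and 4 agree on ABF; apply ABF→E and equate their E entries.
No row becomes fully distinguished — the join is lossy.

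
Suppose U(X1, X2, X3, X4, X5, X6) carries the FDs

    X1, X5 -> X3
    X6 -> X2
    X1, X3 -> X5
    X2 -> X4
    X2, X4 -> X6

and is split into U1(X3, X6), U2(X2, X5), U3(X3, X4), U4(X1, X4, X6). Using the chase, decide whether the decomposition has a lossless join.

No

Chase test. Columns are X1, X2, X3, X4, X5, X6; row i has aⱼ where attribute j ∈ Ui, else bᵢⱼ.
Initial tableau (one row per fragment):
  row 1: b11 b12 a3 b14 b15 a6
  row 2: b21 a2 b23 b24 a5 b26
  row 3: b31 b32 a3 a4 b35 b36
  row 4: a1 b42 b43 a4 b45 a6
Rows 1 and 4 agree on X6; apply X6→X2 and equate their X2 entries.
Rows 1 and 4 agree on X2; apply X2→X4 and equate their X4 entries.
No row becomes fully distinguished — the join is lossy.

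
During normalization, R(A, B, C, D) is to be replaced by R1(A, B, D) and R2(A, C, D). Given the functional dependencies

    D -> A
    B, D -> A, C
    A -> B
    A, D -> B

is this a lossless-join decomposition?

Yes

Common attributes: R1 ∩ R2 = {A, D}.
Closure of {A, D}: A → B applies, adding B; B, D → A, C applies, adding C. So (A, D)⁺ = {A, B, C, D}.
This closure contains every attribute of R1, so R1 ∩ R2 → R1. The join is lossless.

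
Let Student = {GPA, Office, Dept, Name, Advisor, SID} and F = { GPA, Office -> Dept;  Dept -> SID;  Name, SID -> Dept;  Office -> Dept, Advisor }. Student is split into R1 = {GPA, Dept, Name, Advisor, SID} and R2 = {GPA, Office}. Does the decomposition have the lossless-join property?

Common attributes: R1 ∩ R2 = {GPA}.
No dependency enlarges {GPA}, so (GPA)⁺ = {GPA}.
The closure contains neither all of R1 = {GPA, Dept, Name, Advisor, SID} nor all of R2 = {GPA, Office}, so the common attributes are not a superkey of either fragment. The join is lossy.

No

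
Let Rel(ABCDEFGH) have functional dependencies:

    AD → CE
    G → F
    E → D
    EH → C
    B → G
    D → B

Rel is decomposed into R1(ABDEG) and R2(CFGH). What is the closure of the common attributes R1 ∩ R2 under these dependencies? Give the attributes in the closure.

FG

R1 ∩ R2 = {G}.
G → F applies, adding F
Closure: {FG}.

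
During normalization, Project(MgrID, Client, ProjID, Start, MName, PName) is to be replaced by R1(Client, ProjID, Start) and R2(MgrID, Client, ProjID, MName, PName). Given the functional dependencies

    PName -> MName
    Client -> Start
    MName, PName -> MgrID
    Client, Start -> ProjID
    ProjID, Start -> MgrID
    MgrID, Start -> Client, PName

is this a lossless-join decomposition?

Yes

Common attributes: R1 ∩ R2 = {Client, ProjID}.
Closure of {Client, ProjID}: Client → Start applies, adding Start; ProjID, Start → MgrID applies, adding MgrID; MgrID, Start → Client, PName applies, adding PName; PName → MName applies, adding MName. So (Client, ProjID)⁺ = {MgrID, Client, ProjID, Start, MName, PName}.
This closure contains every attribute of R1, so R1 ∩ R2 → R1. The join is lossless.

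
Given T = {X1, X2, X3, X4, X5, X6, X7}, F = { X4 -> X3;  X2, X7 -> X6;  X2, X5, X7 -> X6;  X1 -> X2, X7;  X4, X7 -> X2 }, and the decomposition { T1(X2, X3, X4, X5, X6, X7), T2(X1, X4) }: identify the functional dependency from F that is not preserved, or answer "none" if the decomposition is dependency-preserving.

Check X1 → X2, X7: no single fragment contains all of {X1, X2, X7}, and the restricted closure of {X1} across the fragments never reaches {X2, X7}.
X4 → X3 is preserved.
X2, X7 → X6 is preserved.
X2, X5, X7 → X6 is preserved.
X4, X7 → X2 is preserved.

X1 -> X2, X7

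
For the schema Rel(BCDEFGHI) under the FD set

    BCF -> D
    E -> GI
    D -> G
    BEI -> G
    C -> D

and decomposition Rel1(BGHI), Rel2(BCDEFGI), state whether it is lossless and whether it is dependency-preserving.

lossy but dependency-preserving

Lossless test: (BGI)⁺ = {BGI}, which is a superkey of neither fragment — lossy.
Dependency preservation: every FD's attributes lie within a single fragment, so each can be enforced locally — preserved.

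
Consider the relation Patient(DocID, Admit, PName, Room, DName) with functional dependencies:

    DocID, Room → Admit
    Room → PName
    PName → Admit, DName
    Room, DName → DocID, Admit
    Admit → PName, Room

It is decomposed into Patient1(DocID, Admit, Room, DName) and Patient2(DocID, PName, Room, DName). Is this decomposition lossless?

Yes

Common attributes: Patient1 ∩ Patient2 = {DocID, Room, DName}.
Closure of {DocID, Room, DName}: DocID, Room → Admit applies, adding Admit; Room → PName applies, adding PName. So (DocID, Room, DName)⁺ = {DocID, Admit, PName, Room, DName}.
This closure contains every attribute of Patient1, so Patient1 ∩ Patient2 → Patient1. The join is lossless.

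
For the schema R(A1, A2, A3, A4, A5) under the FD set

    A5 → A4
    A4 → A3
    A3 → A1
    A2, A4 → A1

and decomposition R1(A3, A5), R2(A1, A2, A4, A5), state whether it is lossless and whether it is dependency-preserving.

lossless but not dependency-preserving

Lossless test: (A5)⁺ = {A1, A3, A4, A5}, which contains all of one fragment — lossless.
Dependency preservation: the restricted closure of {A4} across the fragments never reaches {A3}, so A4 → A3 cannot be enforced without a join — not preserved.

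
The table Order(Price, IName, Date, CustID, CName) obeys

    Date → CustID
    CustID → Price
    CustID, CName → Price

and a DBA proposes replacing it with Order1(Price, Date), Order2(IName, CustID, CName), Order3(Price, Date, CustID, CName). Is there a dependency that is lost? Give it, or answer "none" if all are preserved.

Date → CustID lies within Order3.
CustID → Price lies within Order3.
CustID, CName → Price lies within Order3.
Every dependency is enforceable on the fragments, so the decomposition is dependency-preserving.

none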